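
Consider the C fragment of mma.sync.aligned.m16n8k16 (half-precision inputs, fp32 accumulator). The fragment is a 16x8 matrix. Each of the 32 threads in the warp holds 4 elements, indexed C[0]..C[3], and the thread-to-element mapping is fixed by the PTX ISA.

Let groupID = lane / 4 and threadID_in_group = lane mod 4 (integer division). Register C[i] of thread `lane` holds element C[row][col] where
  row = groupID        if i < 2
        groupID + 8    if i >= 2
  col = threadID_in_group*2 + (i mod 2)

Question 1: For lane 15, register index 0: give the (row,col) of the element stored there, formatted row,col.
3,6

lane 15→15/4=3, 15 mod 4=3
i=0  r:3+0→3  c:2·3+0→6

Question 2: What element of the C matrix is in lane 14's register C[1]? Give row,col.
3,5

lane 14=>14/4=3, 14 mod 4=2
i=1  r:3+0=>3  c:2·2+1=>5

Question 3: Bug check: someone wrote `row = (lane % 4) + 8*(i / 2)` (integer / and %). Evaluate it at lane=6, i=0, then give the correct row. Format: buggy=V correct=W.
`(lane % 4) + 8*(i / 2)`[6,0]->2
L=6->g=6>>2=1, t=6&3=2
[0]->row 1+0=1  col 2·2+0=4
row: 2 vs 1

buggy=2 correct=1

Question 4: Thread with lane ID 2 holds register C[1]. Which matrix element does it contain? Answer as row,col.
0,5

2: gid=0,tid=2
[1] (0+0,2*2+1) = (0,5)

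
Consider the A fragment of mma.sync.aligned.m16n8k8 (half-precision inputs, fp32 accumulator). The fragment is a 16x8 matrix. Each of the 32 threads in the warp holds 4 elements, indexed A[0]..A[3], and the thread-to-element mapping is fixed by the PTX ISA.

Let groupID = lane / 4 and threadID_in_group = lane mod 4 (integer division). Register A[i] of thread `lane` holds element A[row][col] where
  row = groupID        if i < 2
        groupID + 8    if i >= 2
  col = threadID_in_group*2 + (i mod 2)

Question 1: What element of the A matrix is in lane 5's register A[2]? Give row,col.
9,2

L=5=>grp=5>>2=1, tig=5&3=1
[2]=>row 1+8=9  col 1·2+0=2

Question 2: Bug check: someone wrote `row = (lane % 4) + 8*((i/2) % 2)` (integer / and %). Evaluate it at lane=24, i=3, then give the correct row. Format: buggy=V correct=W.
`(lane % 4) + 8*((i/2) % 2)`[24,3]=>8
L=24=>grp=24>>2=6, tig=24&3=0
[3]=>row 6+8=14  col 0·2+1=1
row: 8 vs 14

buggy=8 correct=14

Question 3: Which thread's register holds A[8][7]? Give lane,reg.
r=8⇒gr=0,Rb=1  c=7⇒th=3,odd=1
L=0*4+3=3  i=1*2+1=3

3,3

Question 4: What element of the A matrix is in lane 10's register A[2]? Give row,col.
10,4

lane 10: gr=2 (10/4), th=2 (10%4)
i=2: r=2+8=10, c=2*2+0=4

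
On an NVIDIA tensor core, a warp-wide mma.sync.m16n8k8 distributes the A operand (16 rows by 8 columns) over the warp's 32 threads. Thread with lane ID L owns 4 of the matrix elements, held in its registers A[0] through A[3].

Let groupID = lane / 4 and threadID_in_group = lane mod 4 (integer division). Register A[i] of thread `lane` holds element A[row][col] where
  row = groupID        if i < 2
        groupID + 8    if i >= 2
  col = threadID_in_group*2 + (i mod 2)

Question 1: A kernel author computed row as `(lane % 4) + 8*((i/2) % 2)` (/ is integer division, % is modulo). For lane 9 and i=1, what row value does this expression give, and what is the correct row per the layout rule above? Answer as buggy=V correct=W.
`(lane % 4) + 8*((i/2) % 2)`[9,1]→1
L=9→G=9>>2=2, T=9&3=1
[1]→row 2+0=2  col 1·2+1=3
row: 1 vs 2

buggy=1 correct=2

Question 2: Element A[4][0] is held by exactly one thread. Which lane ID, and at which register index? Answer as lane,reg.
r=4→G=4,rhi=0  c=0→T=0,p=0
L=4*4+0=16  i=0*2+0=0

16,0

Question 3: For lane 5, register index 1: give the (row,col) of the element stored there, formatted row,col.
1,3

5: gr=1,th=1
[1] (1+0,1*2+1) = (1,3)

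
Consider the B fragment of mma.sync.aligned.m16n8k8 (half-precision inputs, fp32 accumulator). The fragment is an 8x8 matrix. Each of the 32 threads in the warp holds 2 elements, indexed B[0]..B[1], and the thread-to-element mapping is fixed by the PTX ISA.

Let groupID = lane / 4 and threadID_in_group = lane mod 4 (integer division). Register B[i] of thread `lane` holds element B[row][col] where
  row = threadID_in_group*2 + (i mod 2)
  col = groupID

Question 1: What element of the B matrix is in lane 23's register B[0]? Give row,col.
23: grp=5,tig=3
[0] (3*2+0,5) = (6,5)

6,5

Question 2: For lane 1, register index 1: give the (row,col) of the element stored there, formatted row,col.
lane 1: grp=0 (1/4), tig=1 (1%4)
i=1: r=1*2+1=3, c=grp=0

3,0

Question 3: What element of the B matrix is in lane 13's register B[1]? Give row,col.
3,3

lane 13: G=3 (13/4), T=1 (13%4)
i=1: r=1*2+1=3, c=G=3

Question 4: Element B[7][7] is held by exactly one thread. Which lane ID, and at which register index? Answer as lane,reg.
c=7->g=7  r=7->t=3,b0=1
L=7*4+3=31  i=1=1

31,1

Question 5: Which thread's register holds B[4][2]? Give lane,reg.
10,0

c=2->g=2  r=4->t=2,b0=0
L=2*4+2=10  i=0=0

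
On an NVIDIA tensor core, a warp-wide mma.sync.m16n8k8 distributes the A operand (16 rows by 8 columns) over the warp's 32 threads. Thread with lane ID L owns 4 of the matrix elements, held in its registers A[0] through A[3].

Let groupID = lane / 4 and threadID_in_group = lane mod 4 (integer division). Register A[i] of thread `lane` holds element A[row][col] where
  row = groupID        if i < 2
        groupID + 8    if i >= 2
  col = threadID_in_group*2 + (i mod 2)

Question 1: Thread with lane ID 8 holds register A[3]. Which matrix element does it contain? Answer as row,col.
8: grp=2,tig=0
[3] (2+8,0*2+1) = (10,1)

10,1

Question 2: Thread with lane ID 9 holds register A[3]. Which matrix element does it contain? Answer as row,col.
10,3

lane 9: grp=2 (9/4), tig=1 (9%4)
i=3: r=2+8=10, c=1*2+1=3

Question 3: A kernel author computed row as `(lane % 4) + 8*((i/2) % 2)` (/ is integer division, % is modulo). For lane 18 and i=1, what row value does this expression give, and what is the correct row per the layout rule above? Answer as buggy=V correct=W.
buggy=2 correct=4

`(lane % 4) + 8*((i/2) % 2)`[18,1]->2
lane 18: gid=4 (18/4), tid=2 (18%4)
i=1: r=4+0=4, c=2*2+1=5
row: 2 vs 4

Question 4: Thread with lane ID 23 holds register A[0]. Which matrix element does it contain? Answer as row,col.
lane 23->23/4=5, 23 mod 4=3
i=0  r:5+0->5  c:2·3+0->6

5,6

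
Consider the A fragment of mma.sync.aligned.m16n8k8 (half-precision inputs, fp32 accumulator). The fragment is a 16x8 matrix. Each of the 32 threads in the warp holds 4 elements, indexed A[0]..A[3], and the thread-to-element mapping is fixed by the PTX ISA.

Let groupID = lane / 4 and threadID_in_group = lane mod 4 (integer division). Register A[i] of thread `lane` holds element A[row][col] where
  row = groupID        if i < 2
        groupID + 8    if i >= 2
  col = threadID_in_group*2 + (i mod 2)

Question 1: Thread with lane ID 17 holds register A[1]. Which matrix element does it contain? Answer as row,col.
lane 17⇒17/4=4, 17 mod 4=1
i=1  r:4+0⇒4  c:2·1+1⇒3

4,3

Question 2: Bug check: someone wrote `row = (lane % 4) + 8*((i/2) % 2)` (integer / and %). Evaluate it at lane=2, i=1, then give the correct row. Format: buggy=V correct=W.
`(lane % 4) + 8*((i/2) % 2)`[2,1]→2
L=2→G=2>>2=0, T=2&3=2
[1]→row 0+0=0  col 2·2+1=5
row: 2 vs 0

buggy=2 correct=0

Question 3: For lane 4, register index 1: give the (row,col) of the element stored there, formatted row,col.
L=4=>grp=4>>2=1, tig=4&3=0
[1]=>row 1+0=1  col 0·2+1=1

1,1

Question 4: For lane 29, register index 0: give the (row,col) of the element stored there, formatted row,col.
29: g=7,t=1
[0] (7+0,1*2+0) = (7,2)

7,2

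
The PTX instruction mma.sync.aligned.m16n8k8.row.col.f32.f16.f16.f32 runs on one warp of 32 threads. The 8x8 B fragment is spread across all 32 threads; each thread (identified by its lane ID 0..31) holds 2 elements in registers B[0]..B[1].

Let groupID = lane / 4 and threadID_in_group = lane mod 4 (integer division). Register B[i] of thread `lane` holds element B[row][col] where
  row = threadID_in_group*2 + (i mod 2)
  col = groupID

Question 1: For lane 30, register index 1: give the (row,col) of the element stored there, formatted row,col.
5,7

lane 30: gr=7 (30/4), th=2 (30%4)
i=1: r=2*2+1=5, c=gr=7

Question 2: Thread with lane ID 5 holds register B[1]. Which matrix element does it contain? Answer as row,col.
3,1

5: grp=1,tig=1
[1] (1*2+1,1) = (3,1)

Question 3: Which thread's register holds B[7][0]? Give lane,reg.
c:0=>grp=0  r:7=>tig=3,lo=1
L=0*4+3=3  i=1=1

3,1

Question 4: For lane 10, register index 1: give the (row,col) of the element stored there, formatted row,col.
lane 10⇒10/4=2, 10 mod 4=2
i=1  r:2·2+1⇒5  c:2

5,2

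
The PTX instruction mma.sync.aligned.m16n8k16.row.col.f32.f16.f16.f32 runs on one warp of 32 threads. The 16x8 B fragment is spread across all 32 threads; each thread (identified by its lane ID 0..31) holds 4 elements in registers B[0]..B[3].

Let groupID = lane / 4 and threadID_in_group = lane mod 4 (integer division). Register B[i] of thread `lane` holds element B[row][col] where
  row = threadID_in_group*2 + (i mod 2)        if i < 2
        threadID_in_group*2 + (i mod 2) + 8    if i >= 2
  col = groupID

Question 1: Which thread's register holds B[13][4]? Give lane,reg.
18,3

c: 4->gid=4  r: 13->r8=1,tid=2,i&1=1
L=4*4+2=18  i=1*2+1=3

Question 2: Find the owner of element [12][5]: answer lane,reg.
22,2

c:5=>grp=5  r:12=>rB=1,tig=2,lo=0
L=5*4+2=22  i=1*2+0=2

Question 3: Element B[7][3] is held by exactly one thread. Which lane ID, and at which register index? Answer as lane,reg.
15,1

c=3⇒gr=3  r=7⇒Rb=0,th=3,odd=1
L=3*4+3=15  i=0*2+1=1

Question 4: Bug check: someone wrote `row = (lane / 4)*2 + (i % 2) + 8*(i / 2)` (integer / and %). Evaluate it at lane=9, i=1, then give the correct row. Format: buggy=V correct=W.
`(lane / 4)*2 + (i % 2) + 8*(i / 2)`[9,1]->5
lane 9->9/4=2, 9 mod 4=1
i=1  r:2·1+1+0->3  c:2
row: 5 vs 3

buggy=5 correct=3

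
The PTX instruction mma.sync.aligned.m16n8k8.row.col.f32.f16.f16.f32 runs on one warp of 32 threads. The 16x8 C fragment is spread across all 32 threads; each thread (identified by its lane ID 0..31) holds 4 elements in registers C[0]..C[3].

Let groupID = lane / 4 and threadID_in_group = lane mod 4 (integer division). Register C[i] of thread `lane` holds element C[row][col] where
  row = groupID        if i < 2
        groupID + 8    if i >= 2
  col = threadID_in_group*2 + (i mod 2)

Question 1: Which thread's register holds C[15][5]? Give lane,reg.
r=15->g=7,rb=1  c=5->t=2,b0=1
L=7*4+2=30  i=1*2+1=3

30,3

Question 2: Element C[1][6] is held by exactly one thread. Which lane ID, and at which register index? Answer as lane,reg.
7,0

r:1=>grp=1,rB=0  c:6=>tig=3,lo=0
L=1*4+3=7  i=0*2+0=0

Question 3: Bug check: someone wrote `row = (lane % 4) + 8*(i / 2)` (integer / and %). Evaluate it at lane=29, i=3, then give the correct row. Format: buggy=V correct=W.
buggy=9 correct=15

`(lane % 4) + 8*(i / 2)`[29,3]->9
lane 29: gid=7 (29/4), tid=1 (29%4)
i=3: r=7+8=15, c=1*2+1=3
row: 9 vs 15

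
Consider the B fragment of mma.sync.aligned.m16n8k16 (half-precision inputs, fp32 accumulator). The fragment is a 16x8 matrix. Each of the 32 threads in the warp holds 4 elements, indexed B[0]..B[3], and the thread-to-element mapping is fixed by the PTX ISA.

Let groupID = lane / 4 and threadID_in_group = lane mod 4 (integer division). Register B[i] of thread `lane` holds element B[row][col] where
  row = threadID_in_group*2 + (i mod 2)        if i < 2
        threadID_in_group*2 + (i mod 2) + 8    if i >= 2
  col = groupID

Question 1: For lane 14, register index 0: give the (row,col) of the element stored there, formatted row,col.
4,3

lane 14: gr=3 (14/4), th=2 (14%4)
i=0: r=2*2+0+0=4, c=gr=3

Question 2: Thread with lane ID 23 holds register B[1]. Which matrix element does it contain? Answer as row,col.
lane 23->23/4=5, 23 mod 4=3
i=1  r:2·3+1+0->7  c:5

7,5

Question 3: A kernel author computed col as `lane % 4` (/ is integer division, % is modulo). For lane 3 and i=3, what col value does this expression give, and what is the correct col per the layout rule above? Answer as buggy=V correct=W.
buggy=3 correct=0

`lane % 4`[3,3]⇒3
L=3⇒gr=3>>2=0, th=3&3=3
[3]⇒row 3·2+1+8=15  col gr=0
col: 3 vs 0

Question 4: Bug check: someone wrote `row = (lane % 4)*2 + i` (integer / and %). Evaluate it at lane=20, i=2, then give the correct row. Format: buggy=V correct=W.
buggy=2 correct=8

`(lane % 4)*2 + i`[20,2]->2
lane 20->20/4=5, 20 mod 4=0
i=2  r:2·0+0+8->8  c:5
row: 2 vs 8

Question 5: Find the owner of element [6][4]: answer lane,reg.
c=4⇒gr=4  r=6⇒Rb=0,th=3,odd=0
L=4*4+3=19  i=0*2+0=0

19,0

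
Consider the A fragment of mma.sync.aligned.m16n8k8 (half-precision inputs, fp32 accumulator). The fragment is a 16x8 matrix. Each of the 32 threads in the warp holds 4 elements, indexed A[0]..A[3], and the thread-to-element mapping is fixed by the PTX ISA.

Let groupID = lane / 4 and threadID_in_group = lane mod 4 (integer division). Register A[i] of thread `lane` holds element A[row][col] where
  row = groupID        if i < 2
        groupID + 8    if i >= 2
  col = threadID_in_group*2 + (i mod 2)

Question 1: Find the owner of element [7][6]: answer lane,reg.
r=7→G=7,rhi=0  c=6→T=3,p=0
L=7*4+3=31  i=0*2+0=0

31,0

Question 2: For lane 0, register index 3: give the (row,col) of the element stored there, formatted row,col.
8,1

lane 0: g=0 (0/4), t=0 (0%4)
i=3: r=0+8=8, c=0*2+1=1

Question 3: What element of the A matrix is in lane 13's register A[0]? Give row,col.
3,2

lane 13: gr=3 (13/4), th=1 (13%4)
i=0: r=3+0=3, c=1*2+0=2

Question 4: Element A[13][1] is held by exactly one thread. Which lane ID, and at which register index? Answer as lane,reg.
r: 13->gid=5,r8=1  c: 1->tid=0,i&1=1
L=5*4+0=20  i=1*2+1=3

20,3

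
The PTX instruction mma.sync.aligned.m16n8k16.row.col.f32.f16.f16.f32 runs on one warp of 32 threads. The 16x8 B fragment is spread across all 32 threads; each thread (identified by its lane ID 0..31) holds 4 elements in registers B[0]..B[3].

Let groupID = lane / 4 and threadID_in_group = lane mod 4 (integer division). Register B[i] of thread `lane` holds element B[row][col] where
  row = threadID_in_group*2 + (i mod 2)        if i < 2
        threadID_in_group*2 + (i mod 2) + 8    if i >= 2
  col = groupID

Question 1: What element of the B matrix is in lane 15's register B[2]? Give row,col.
15: gid=3,tid=3
[2] (3*2+0+8,3) = (14,3)

14,3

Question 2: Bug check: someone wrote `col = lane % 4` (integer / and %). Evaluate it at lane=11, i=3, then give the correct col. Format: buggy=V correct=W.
`lane % 4`[11,3]=>3
lane 11=>11/4=2, 11 mod 4=3
i=3  r:2·3+1+8=>15  c:2
col: 3 vs 2

buggy=3 correct=2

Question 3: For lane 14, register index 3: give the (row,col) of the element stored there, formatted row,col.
13,3

lane 14->14/4=3, 14 mod 4=2
i=3  r:2·2+1+8->13  c:3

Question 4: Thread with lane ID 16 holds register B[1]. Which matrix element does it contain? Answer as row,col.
16: grp=4,tig=0
[1] (0*2+1+0,4) = (1,4)

1,4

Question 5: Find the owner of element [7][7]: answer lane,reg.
c=7→G=7  r=7→rhi=0,T=3,p=1
L=7*4+3=31  i=0*2+1=1

31,1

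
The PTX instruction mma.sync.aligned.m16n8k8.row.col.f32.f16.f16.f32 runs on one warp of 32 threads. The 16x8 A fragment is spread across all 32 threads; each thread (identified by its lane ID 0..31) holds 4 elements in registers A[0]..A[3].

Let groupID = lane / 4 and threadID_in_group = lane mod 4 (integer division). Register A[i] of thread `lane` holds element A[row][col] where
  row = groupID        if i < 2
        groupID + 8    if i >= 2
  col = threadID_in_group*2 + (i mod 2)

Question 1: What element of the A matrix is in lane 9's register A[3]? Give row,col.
10,3

lane 9=>9/4=2, 9 mod 4=1
i=3  r:2+8=>10  c:2·1+1=>3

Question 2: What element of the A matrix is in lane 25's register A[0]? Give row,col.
25: gr=6,th=1
[0] (6+0,1*2+0) = (6,2)

6,2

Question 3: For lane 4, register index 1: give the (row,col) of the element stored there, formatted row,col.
lane 4⇒4/4=1, 4 mod 4=0
i=1  r:1+0⇒1  c:2·0+1⇒1

1,1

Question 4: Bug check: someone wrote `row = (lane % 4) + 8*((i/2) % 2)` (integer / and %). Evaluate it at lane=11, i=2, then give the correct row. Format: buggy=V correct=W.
`(lane % 4) + 8*((i/2) % 2)`[11,2]⇒11
lane 11⇒11/4=2, 11 mod 4=3
i=2  r:2+8⇒10  c:2·3+0⇒6
row: 11 vs 10

buggy=11 correct=10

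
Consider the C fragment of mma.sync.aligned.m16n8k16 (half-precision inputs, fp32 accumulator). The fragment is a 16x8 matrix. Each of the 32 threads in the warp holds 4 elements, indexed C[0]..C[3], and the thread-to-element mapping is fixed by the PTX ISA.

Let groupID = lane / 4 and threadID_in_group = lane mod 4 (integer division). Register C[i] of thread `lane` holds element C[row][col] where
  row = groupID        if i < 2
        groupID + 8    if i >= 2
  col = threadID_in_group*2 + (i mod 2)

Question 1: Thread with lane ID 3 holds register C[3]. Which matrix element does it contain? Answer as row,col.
lane 3→3/4=0, 3 mod 4=3
i=3  r:0+8→8  c:2·3+1→7

8,7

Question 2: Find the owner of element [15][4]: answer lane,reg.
30,2

r=15->g=7,rb=1  c=4->t=2,b0=0
L=7*4+2=30  i=1*2+0=2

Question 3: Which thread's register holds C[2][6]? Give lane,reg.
11,0

r=2->g=2,rb=0  c=6->t=3,b0=0
L=2*4+3=11  i=0*2+0=0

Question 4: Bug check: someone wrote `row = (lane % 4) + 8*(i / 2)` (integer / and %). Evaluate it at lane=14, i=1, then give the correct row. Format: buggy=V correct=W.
buggy=2 correct=3

`(lane % 4) + 8*(i / 2)`[14,1]->2
14: g=3,t=2
[1] (3+0,2*2+1) = (3,5)
row: 2 vs 3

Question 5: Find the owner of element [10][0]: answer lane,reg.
r=10→G=2,rhi=1  c=0→T=0,p=0
L=2*4+0=8  i=1*2+0=2

8,2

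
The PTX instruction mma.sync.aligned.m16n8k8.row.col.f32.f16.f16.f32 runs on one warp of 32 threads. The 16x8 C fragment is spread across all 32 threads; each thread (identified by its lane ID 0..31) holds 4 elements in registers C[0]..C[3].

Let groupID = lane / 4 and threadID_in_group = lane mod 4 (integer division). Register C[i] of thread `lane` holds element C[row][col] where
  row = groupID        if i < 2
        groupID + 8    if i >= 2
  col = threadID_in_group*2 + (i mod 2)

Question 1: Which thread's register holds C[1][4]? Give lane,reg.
6,0

r=1->g=1,rb=0  c=4->t=2,b0=0
L=1*4+2=6  i=0*2+0=0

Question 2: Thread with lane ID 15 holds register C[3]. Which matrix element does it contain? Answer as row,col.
L=15=>grp=15>>2=3, tig=15&3=3
[3]=>row 3+8=11  col 3·2+1=7

11,7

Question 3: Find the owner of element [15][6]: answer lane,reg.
r=15->g=7,rb=1  c=6->t=3,b0=0
L=7*4+3=31  i=1*2+0=2

31,2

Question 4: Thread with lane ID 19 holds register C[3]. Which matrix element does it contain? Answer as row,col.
12,7

L=19->g=19>>2=4, t=19&3=3
[3]->row 4+8=12  col 3·2+1=7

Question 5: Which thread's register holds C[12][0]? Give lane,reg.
16,2

r=12->g=4,rb=1  c=0->t=0,b0=0
L=4*4+0=16  i=1*2+0=2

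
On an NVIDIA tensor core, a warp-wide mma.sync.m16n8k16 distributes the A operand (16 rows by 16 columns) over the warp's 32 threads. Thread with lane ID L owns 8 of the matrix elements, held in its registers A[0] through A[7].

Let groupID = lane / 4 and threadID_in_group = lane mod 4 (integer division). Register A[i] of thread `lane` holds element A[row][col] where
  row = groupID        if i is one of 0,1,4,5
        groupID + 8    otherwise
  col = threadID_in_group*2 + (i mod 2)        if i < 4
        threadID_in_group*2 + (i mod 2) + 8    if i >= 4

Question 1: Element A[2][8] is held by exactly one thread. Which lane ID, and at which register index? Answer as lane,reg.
8,4

r=2->g=2,rb=0  c=8->cb=1,t=0,b0=0
L=2*4+0=8  i=1*4+0*2+0=4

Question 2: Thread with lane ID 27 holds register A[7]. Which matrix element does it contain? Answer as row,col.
14,15

27: gr=6,th=3
[7] (6+8,3*2+1+8) = (14,15)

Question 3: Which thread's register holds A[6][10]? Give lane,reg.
25,4

r=6->g=6,rb=0  c=10->cb=1,t=1,b0=0
L=6*4+1=25  i=1*4+0*2+0=4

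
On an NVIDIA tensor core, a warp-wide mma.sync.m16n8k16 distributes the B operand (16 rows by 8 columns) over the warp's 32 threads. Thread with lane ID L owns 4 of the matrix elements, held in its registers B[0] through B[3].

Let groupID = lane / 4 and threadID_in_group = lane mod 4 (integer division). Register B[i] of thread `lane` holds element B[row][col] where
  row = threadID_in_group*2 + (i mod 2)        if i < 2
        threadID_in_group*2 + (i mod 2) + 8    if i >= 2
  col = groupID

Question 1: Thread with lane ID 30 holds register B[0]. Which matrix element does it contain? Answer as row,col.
4,7

lane 30→30/4=7, 30 mod 4=2
i=0  r:2·2+0+0→4  c:7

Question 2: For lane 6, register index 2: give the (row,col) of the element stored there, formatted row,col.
lane 6=>6/4=1, 6 mod 4=2
i=2  r:2·2+0+8=>12  c:1

12,1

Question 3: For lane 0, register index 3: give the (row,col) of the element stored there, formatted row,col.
L=0⇒gr=0>>2=0, th=0&3=0
[3]⇒row 0·2+1+8=9  col gr=0

9,0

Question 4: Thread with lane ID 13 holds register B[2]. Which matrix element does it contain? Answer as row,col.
10,3

lane 13: gr=3 (13/4), th=1 (13%4)
i=2: r=1*2+0+8=10, c=gr=3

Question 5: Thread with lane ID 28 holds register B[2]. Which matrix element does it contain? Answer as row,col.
28: G=7,T=0
[2] (0*2+0+8,7) = (8,7)

8,7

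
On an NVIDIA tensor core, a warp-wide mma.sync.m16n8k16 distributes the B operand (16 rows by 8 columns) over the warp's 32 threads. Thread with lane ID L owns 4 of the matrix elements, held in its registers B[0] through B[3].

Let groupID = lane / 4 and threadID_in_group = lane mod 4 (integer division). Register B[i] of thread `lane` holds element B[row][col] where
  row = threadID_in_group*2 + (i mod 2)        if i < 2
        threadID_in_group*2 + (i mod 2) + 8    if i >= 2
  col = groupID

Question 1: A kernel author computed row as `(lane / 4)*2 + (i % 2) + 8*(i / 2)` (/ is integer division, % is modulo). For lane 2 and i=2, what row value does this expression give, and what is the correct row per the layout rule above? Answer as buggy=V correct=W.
buggy=8 correct=12

`(lane / 4)*2 + (i % 2) + 8*(i / 2)`[2,2]→8
lane 2: G=0 (2/4), T=2 (2%4)
i=2: r=2*2+0+8=12, c=G=0
row: 8 vs 12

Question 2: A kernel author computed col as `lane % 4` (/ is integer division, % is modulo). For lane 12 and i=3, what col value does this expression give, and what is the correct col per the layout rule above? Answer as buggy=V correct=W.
buggy=0 correct=3

`lane % 4`[12,3]->0
lane 12: g=3 (12/4), t=0 (12%4)
i=3: r=0*2+1+8=9, c=g=3
col: 0 vs 3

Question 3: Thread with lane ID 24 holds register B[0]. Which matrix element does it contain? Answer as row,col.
0,6

lane 24: G=6 (24/4), T=0 (24%4)
i=0: r=0*2+0+0=0, c=G=6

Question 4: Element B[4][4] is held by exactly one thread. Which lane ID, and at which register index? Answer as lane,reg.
18,0

c=4→G=4  r=4→rhi=0,T=2,p=0
L=4*4+2=18  i=0*2+0=0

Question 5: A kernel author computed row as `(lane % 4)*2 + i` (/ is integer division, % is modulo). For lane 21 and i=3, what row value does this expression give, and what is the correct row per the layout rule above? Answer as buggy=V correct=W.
buggy=5 correct=11

`(lane % 4)*2 + i`[21,3]->5
21: g=5,t=1
[3] (1*2+1+8,5) = (11,5)
row: 5 vs 11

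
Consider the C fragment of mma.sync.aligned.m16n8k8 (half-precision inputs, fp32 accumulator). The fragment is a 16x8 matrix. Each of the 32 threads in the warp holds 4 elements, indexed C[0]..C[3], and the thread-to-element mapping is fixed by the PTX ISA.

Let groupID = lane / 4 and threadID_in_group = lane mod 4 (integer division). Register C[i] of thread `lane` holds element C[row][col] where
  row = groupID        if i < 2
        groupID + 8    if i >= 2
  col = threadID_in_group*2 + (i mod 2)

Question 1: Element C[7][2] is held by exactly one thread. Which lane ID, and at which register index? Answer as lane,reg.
r=7→G=7,rhi=0  c=2→T=1,p=0
L=7*4+1=29  i=0*2+0=0

29,0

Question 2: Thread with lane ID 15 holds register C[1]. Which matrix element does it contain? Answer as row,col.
L=15=>grp=15>>2=3, tig=15&3=3
[1]=>row 3+0=3  col 3·2+1=7

3,7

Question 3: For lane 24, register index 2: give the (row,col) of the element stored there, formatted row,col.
14,0

lane 24=>24/4=6, 24 mod 4=0
i=2  r:6+8=>14  c:2·0+0=>0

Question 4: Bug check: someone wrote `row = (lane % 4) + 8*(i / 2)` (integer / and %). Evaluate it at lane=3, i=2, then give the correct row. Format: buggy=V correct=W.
buggy=11 correct=8

`(lane % 4) + 8*(i / 2)`[3,2]⇒11
L=3⇒gr=3>>2=0, th=3&3=3
[2]⇒row 0+8=8  col 3·2+0=6
row: 11 vs 8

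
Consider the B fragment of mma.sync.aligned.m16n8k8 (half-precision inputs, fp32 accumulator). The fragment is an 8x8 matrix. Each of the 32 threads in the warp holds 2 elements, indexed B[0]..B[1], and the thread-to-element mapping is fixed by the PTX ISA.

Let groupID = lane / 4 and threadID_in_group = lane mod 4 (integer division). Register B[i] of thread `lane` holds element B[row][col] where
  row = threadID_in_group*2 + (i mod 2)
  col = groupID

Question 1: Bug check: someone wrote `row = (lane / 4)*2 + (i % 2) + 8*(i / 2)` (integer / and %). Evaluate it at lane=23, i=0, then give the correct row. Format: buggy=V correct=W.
buggy=10 correct=6

`(lane / 4)*2 + (i % 2) + 8*(i / 2)`[23,0]⇒10
L=23⇒gr=23>>2=5, th=23&3=3
[0]⇒row 3·2+0=6  col gr=5
row: 10 vs 6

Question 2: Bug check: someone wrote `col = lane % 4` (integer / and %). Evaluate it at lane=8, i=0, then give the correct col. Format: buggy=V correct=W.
`lane % 4`[8,0]->0
8: g=2,t=0
[0] (0*2+0,2) = (0,2)
col: 0 vs 2

buggy=0 correct=2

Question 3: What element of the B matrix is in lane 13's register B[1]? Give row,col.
3,3

L=13⇒gr=13>>2=3, th=13&3=1
[1]⇒row 1·2+1=3  col gr=3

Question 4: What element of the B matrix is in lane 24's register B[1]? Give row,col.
24: G=6,T=0
[1] (0*2+1,6) = (1,6)

1,6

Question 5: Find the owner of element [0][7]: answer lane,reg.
c=7→G=7  r=0→T=0,p=0
L=7*4+0=28  i=0=0

28,0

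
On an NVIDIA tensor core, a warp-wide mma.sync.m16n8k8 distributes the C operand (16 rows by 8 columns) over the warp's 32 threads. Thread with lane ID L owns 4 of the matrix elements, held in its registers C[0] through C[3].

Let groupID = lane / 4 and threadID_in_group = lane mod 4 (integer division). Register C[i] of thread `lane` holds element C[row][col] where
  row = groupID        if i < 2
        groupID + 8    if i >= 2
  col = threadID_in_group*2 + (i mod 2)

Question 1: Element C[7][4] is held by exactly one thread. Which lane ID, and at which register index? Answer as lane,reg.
30,0

r=7⇒gr=7,Rb=0  c=4⇒th=2,odd=0
L=7*4+2=30  i=0*2+0=0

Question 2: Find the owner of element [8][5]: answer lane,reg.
2,3

r:8=>grp=0,rB=1  c:5=>tig=2,lo=1
L=0*4+2=2  i=1*2+1=3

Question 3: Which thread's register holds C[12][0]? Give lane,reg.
r=12→G=4,rhi=1  c=0→T=0,p=0
L=4*4+0=16  i=1*2+0=2

16,2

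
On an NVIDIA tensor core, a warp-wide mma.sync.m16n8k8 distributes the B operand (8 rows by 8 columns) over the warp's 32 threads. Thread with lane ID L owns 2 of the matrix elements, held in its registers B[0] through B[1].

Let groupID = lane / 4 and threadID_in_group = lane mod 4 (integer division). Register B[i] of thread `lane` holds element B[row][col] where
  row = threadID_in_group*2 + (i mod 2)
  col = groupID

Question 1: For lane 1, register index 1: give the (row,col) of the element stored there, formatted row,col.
L=1->g=1>>2=0, t=1&3=1
[1]->row 1·2+1=3  col g=0

3,0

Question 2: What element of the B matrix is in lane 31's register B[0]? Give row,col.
6,7

lane 31->31/4=7, 31 mod 4=3
i=0  r:2·3+0->6  c:7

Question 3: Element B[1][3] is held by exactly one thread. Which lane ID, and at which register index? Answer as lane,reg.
12,1

c: 3->gid=3  r: 1->tid=0,i&1=1
L=3*4+0=12  i=1=1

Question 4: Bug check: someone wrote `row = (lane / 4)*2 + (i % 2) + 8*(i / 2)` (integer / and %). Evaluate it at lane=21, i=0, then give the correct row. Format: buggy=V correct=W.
`(lane / 4)*2 + (i % 2) + 8*(i / 2)`[21,0]->10
21: gid=5,tid=1
[0] (1*2+0,5) = (2,5)
row: 10 vs 2

buggy=10 correct=2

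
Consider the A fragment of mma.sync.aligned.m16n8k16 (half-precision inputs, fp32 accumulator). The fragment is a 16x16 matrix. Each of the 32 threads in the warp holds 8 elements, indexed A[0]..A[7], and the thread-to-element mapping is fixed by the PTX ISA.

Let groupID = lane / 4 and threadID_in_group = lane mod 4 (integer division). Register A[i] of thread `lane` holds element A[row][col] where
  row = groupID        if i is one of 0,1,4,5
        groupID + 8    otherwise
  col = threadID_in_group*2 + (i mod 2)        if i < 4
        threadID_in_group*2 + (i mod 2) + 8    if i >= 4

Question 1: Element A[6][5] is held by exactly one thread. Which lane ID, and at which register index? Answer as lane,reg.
r=6⇒gr=6,Rb=0  c=5⇒Cb=0,th=2,odd=1
L=6*4+2=26  i=0*4+0*2+1=1

26,1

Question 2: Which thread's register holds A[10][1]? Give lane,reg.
8,3

r=10→G=2,rhi=1  c=1→chi=0,T=0,p=1
L=2*4+0=8  i=0*4+1*2+1=3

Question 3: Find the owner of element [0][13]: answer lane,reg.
2,5

r:0=>grp=0,rB=0  c:13=>cB=1,tig=2,lo=1
L=0*4+2=2  i=1*4+0*2+1=5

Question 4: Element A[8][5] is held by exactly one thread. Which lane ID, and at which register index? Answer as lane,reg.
r=8→G=0,rhi=1  c=5→chi=0,T=2,p=1
L=0*4+2=2  i=0*4+1*2+1=3

2,3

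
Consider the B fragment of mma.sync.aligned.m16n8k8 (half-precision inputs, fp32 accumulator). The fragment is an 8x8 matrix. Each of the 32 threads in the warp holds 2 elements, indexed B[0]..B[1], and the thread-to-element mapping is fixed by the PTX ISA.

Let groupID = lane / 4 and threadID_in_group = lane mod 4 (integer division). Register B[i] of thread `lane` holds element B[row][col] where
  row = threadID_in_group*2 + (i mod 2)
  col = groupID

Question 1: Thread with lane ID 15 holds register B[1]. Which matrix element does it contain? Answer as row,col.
7,3

lane 15: gid=3 (15/4), tid=3 (15%4)
i=1: r=3*2+1=7, c=gid=3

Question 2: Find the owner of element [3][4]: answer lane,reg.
c=4⇒gr=4  r=3⇒th=1,odd=1
L=4*4+1=17  i=1=1

17,1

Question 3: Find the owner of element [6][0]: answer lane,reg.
c=0→G=0  r=6→T=3,p=0
L=0*4+3=3  i=0=0

3,0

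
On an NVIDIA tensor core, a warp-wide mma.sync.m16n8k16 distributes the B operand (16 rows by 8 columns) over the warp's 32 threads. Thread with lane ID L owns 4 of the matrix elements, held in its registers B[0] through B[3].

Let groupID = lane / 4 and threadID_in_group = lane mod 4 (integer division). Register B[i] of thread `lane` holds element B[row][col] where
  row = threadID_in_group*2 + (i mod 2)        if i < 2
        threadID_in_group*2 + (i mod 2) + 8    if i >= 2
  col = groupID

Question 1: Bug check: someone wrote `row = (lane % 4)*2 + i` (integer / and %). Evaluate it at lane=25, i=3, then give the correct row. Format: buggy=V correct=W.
`(lane % 4)*2 + i`[25,3]→5
L=25→G=25>>2=6, T=25&3=1
[3]→row 1·2+1+8=11  col G=6
row: 5 vs 11

buggy=5 correct=11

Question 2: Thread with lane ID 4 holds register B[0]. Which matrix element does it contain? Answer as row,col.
0,1

lane 4: G=1 (4/4), T=0 (4%4)
i=0: r=0*2+0+0=0, c=G=1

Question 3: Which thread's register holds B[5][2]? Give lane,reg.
c=2->g=2  r=5->rb=0,t=2,b0=1
L=2*4+2=10  i=0*2+1=1

10,1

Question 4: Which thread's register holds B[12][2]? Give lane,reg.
c=2⇒gr=2  r=12⇒Rb=1,th=2,odd=0
L=2*4+2=10  i=1*2+0=2

10,2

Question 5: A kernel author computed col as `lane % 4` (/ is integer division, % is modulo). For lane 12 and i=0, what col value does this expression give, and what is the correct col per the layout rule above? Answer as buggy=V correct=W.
`lane % 4`[12,0]⇒0
lane 12: gr=3 (12/4), th=0 (12%4)
i=0: r=0*2+0+0=0, c=gr=3
col: 0 vs 3

buggy=0 correct=3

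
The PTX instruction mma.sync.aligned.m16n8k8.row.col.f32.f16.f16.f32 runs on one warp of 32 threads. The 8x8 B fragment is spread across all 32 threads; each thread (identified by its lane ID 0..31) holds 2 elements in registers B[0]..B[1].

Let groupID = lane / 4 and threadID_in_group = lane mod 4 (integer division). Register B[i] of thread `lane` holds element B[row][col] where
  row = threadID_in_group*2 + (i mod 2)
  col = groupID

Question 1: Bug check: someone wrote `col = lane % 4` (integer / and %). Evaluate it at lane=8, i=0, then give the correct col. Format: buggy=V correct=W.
`lane % 4`[8,0]⇒0
L=8⇒gr=8>>2=2, th=8&3=0
[0]⇒row 0·2+0=0  col gr=2
col: 0 vs 2

buggy=0 correct=2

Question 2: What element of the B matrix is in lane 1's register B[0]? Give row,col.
lane 1⇒1/4=0, 1 mod 4=1
i=0  r:2·1+0⇒2  c:0

2,0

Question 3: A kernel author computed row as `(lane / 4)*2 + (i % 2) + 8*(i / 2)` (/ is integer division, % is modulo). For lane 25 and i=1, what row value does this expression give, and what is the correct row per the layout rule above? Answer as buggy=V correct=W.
`(lane / 4)*2 + (i % 2) + 8*(i / 2)`[25,1]⇒13
lane 25: gr=6 (25/4), th=1 (25%4)
i=1: r=1*2+1=3, c=gr=6
row: 13 vs 3

buggy=13 correct=3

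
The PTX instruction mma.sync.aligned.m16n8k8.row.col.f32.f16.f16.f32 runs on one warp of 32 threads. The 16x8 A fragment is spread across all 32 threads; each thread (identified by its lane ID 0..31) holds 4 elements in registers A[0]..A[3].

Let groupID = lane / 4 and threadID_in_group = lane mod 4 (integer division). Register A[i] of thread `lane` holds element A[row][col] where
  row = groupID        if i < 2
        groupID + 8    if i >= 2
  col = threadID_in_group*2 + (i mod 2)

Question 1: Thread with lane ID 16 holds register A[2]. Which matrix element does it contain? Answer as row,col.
12,0

16: g=4,t=0
[2] (4+8,0*2+0) = (12,0)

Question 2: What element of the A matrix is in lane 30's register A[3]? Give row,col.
15,5

30: g=7,t=2
[3] (7+8,2*2+1) = (15,5)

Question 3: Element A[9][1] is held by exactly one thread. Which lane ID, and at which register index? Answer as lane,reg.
r:9=>grp=1,rB=1  c:1=>tig=0,lo=1
L=1*4+0=4  i=1*2+1=3

4,3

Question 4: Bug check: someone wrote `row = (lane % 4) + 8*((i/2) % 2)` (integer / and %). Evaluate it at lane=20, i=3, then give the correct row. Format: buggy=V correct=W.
`(lane % 4) + 8*((i/2) % 2)`[20,3]->8
20: gid=5,tid=0
[3] (5+8,0*2+1) = (13,1)
row: 8 vs 13

buggy=8 correct=13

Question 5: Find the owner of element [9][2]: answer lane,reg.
r=9⇒gr=1,Rb=1  c=2⇒th=1,odd=0
L=1*4+1=5  i=1*2+0=2

5,2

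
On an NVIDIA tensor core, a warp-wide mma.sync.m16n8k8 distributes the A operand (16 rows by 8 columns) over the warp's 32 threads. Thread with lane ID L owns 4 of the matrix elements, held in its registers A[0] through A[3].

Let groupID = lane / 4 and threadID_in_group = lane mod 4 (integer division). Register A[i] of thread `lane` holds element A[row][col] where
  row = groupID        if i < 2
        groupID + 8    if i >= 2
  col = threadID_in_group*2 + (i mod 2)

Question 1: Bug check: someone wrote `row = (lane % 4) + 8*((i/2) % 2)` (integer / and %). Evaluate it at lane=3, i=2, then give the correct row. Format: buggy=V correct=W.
buggy=11 correct=8

`(lane % 4) + 8*((i/2) % 2)`[3,2]->11
L=3->gid=3>>2=0, tid=3&3=3
[2]->row 0+8=8  col 3·2+0=6
row: 11 vs 8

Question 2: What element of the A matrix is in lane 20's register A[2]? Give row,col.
lane 20: gr=5 (20/4), th=0 (20%4)
i=2: r=5+8=13, c=0*2+0=0

13,0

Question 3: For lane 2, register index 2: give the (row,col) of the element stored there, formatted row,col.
lane 2→2/4=0, 2 mod 4=2
i=2  r:0+8→8  c:2·2+0→4

8,4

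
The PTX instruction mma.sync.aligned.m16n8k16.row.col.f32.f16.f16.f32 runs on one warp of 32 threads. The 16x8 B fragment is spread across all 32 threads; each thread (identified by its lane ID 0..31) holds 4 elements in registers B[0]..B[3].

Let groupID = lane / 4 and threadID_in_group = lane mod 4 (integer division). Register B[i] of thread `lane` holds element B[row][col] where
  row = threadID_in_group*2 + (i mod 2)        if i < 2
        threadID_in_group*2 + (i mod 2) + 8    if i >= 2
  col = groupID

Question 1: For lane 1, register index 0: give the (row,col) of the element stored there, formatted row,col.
2,0

lane 1→1/4=0, 1 mod 4=1
i=0  r:2·1+0+0→2  c:0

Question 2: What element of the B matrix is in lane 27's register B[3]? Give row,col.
lane 27->27/4=6, 27 mod 4=3
i=3  r:2·3+1+8->15  c:6

15,6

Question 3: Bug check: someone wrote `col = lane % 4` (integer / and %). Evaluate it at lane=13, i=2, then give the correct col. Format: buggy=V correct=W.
`lane % 4`[13,2]⇒1
lane 13: gr=3 (13/4), th=1 (13%4)
i=2: r=1*2+0+8=10, c=gr=3
col: 1 vs 3

buggy=1 correct=3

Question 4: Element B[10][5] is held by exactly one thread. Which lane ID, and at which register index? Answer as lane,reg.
c=5->g=5  r=10->rb=1,t=1,b0=0
L=5*4+1=21  i=1*2+0=2

21,2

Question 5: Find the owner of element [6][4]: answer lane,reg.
c: 4->gid=4  r: 6->r8=0,tid=3,i&1=0
L=4*4+3=19  i=0*2+0=0

19,0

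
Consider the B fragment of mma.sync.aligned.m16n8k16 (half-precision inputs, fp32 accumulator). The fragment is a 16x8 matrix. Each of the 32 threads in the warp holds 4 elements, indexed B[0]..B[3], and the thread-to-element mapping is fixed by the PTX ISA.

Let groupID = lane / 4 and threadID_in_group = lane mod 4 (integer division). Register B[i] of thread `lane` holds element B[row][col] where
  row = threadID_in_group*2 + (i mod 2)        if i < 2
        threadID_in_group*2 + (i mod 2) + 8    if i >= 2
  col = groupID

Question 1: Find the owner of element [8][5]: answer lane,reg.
20,2

c=5->g=5  r=8->rb=1,t=0,b0=0
L=5*4+0=20  i=1*2+0=2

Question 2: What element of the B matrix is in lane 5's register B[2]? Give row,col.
lane 5: g=1 (5/4), t=1 (5%4)
i=2: r=1*2+0+8=10, c=g=1

10,1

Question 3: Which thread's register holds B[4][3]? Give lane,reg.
c=3⇒gr=3  r=4⇒Rb=0,th=2,odd=0
L=3*4+2=14  i=0*2+0=0

14,0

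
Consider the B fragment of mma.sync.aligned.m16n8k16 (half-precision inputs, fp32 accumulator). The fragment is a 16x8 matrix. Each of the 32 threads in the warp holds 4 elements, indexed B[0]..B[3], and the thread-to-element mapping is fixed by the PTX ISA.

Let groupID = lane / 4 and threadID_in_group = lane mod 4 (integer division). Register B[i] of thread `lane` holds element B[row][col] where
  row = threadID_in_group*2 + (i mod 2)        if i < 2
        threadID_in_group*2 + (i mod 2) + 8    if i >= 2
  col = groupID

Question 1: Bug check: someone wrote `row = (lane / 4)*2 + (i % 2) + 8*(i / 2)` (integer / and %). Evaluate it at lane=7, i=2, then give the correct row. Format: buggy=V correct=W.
buggy=10 correct=14

`(lane / 4)*2 + (i % 2) + 8*(i / 2)`[7,2]⇒10
L=7⇒gr=7>>2=1, th=7&3=3
[2]⇒row 3·2+0+8=14  col gr=1
row: 10 vs 14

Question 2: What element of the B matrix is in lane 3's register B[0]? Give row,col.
6,0

lane 3: gr=0 (3/4), th=3 (3%4)
i=0: r=3*2+0+0=6, c=gr=0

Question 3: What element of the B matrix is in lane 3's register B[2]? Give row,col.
lane 3→3/4=0, 3 mod 4=3
i=2  r:2·3+0+8→14  c:0

14,0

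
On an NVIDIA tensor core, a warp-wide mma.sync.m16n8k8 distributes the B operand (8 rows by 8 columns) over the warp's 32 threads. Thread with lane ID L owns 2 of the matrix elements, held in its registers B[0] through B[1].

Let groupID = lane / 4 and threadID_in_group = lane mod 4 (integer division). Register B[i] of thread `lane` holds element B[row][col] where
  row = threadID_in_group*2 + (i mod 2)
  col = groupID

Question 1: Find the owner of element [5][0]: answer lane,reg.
2,1

c: 0->gid=0  r: 5->tid=2,i&1=1
L=0*4+2=2  i=1=1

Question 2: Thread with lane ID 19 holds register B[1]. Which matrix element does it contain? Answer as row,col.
7,4

lane 19: gid=4 (19/4), tid=3 (19%4)
i=1: r=3*2+1=7, c=gid=4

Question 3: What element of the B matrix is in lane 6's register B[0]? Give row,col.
4,1

L=6=>grp=6>>2=1, tig=6&3=2
[0]=>row 2·2+0=4  col grp=1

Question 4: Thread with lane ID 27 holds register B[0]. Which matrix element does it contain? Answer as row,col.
lane 27=>27/4=6, 27 mod 4=3
i=0  r:2·3+0=>6  c:6

6,6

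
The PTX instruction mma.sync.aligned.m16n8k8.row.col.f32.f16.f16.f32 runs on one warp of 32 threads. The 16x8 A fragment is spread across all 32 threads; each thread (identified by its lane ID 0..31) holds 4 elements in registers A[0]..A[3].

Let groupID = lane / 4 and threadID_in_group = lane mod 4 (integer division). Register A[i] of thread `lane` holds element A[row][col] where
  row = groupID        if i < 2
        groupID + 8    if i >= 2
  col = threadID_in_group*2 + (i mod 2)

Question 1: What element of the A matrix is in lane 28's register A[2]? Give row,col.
28: g=7,t=0
[2] (7+8,0*2+0) = (15,0)

15,0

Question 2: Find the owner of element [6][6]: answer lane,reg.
27,0

r=6→G=6,rhi=0  c=6→T=3,p=0
L=6*4+3=27  i=0*2+0=0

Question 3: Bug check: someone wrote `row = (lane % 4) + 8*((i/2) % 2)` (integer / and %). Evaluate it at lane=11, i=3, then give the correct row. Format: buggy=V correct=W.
buggy=11 correct=10

`(lane % 4) + 8*((i/2) % 2)`[11,3]->11
lane 11->11/4=2, 11 mod 4=3
i=3  r:2+8->10  c:2·3+1->7
row: 11 vs 10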